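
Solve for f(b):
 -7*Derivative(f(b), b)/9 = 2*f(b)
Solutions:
 f(b) = C1*exp(-18*b/7)


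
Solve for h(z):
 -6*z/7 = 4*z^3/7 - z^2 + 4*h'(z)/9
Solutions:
 h(z) = C1 - 9*z^4/28 + 3*z^3/4 - 27*z^2/28


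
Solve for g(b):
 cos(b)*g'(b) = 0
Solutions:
 g(b) = C1


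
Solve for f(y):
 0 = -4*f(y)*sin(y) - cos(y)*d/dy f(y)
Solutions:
 f(y) = C1*cos(y)^4


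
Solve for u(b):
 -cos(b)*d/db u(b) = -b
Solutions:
 u(b) = C1 + Integral(b/cos(b), b)


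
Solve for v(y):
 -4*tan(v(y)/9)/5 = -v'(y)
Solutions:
 v(y) = -9*asin(C1*exp(4*y/45)) + 9*pi
 v(y) = 9*asin(C1*exp(4*y/45))


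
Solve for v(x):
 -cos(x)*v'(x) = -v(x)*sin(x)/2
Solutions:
 v(x) = C1/sqrt(cos(x))


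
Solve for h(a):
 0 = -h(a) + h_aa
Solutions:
 h(a) = C1*exp(-a) + C2*exp(a)


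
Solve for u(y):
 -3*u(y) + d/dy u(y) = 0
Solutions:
 u(y) = C1*exp(3*y)


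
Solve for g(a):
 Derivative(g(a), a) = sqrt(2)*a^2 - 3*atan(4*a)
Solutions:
 g(a) = C1 + sqrt(2)*a^3/3 - 3*a*atan(4*a) + 3*log(16*a^2 + 1)/8


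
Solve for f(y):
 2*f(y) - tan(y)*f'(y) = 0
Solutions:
 f(y) = C1*sin(y)^2


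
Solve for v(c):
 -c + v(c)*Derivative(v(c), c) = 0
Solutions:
 v(c) = -sqrt(C1 + c^2)
 v(c) = sqrt(C1 + c^2)


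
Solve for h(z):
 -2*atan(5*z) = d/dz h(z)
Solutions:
 h(z) = C1 - 2*z*atan(5*z) + log(25*z^2 + 1)/5


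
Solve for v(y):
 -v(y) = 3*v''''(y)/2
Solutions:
 v(y) = (C1*sin(6^(3/4)*y/6) + C2*cos(6^(3/4)*y/6))*exp(-6^(3/4)*y/6) + (C3*sin(6^(3/4)*y/6) + C4*cos(6^(3/4)*y/6))*exp(6^(3/4)*y/6)


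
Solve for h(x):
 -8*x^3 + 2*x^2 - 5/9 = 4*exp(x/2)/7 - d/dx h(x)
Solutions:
 h(x) = C1 + 2*x^4 - 2*x^3/3 + 5*x/9 + 8*exp(x/2)/7


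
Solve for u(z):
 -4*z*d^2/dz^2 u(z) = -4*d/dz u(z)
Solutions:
 u(z) = C1 + C2*z^2


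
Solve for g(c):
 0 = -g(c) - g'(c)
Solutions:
 g(c) = C1*exp(-c)


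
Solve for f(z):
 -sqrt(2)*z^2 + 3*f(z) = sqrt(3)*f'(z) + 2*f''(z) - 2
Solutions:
 f(z) = C1*exp(-sqrt(3)*z) + C2*exp(sqrt(3)*z/2) + sqrt(2)*z^2/3 + 2*sqrt(6)*z/9 - 2/3 + 2*sqrt(2)/3


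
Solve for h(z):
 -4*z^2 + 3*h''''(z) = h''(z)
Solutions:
 h(z) = C1 + C2*z + C3*exp(-sqrt(3)*z/3) + C4*exp(sqrt(3)*z/3) - z^4/3 - 12*z^2


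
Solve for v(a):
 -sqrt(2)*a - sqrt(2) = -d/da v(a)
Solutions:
 v(a) = C1 + sqrt(2)*a^2/2 + sqrt(2)*a


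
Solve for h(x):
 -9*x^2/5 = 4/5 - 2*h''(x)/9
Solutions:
 h(x) = C1 + C2*x + 27*x^4/40 + 9*x^2/5


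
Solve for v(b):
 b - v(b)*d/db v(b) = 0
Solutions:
 v(b) = -sqrt(C1 + b^2)
 v(b) = sqrt(C1 + b^2)


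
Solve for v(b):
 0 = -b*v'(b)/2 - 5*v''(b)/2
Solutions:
 v(b) = C1 + C2*erf(sqrt(10)*b/10)


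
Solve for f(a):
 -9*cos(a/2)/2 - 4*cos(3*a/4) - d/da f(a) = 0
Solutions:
 f(a) = C1 - 9*sin(a/2) - 16*sin(3*a/4)/3


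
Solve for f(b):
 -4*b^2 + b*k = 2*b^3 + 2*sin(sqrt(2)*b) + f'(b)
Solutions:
 f(b) = C1 - b^4/2 - 4*b^3/3 + b^2*k/2 + sqrt(2)*cos(sqrt(2)*b)


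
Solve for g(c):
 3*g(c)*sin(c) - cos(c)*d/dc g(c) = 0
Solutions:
 g(c) = C1/cos(c)^3


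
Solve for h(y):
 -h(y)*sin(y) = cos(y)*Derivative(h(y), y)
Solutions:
 h(y) = C1*cos(y)


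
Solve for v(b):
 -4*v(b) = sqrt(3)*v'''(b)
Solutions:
 v(b) = C3*exp(-2^(2/3)*3^(5/6)*b/3) + (C1*sin(2^(2/3)*3^(1/3)*b/2) + C2*cos(2^(2/3)*3^(1/3)*b/2))*exp(2^(2/3)*3^(5/6)*b/6)


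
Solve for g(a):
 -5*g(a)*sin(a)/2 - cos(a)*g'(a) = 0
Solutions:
 g(a) = C1*cos(a)^(5/2)


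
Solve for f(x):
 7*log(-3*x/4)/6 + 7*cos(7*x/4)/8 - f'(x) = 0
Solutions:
 f(x) = C1 + 7*x*log(-x)/6 - 7*x*log(2)/3 - 7*x/6 + 7*x*log(3)/6 + sin(7*x/4)/2


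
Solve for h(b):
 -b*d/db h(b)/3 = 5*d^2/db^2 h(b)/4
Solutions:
 h(b) = C1 + C2*erf(sqrt(30)*b/15)


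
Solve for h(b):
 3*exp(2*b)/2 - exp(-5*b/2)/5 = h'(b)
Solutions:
 h(b) = C1 + 3*exp(2*b)/4 + 2*exp(-5*b/2)/25


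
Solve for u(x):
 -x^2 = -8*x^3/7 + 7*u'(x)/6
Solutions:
 u(x) = C1 + 12*x^4/49 - 2*x^3/7


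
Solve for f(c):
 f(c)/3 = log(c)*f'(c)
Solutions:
 f(c) = C1*exp(li(c)/3)


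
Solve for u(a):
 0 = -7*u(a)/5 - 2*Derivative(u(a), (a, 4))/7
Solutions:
 u(a) = (C1*sin(2^(1/4)*5^(3/4)*sqrt(7)*a/10) + C2*cos(2^(1/4)*5^(3/4)*sqrt(7)*a/10))*exp(-2^(1/4)*5^(3/4)*sqrt(7)*a/10) + (C3*sin(2^(1/4)*5^(3/4)*sqrt(7)*a/10) + C4*cos(2^(1/4)*5^(3/4)*sqrt(7)*a/10))*exp(2^(1/4)*5^(3/4)*sqrt(7)*a/10)


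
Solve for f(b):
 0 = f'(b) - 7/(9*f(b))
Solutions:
 f(b) = -sqrt(C1 + 14*b)/3
 f(b) = sqrt(C1 + 14*b)/3


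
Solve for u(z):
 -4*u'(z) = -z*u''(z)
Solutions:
 u(z) = C1 + C2*z^5


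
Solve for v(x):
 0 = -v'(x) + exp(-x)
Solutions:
 v(x) = C1 - exp(-x)


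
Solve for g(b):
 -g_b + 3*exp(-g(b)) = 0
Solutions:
 g(b) = log(C1 + 3*b)


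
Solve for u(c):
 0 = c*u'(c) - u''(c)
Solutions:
 u(c) = C1 + C2*erfi(sqrt(2)*c/2)


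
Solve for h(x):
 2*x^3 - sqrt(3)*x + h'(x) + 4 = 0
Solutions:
 h(x) = C1 - x^4/2 + sqrt(3)*x^2/2 - 4*x


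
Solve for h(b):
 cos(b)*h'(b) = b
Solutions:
 h(b) = C1 + Integral(b/cos(b), b)


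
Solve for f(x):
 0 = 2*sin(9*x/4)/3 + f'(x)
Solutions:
 f(x) = C1 + 8*cos(9*x/4)/27


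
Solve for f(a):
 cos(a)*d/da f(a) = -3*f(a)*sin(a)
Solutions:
 f(a) = C1*cos(a)^3


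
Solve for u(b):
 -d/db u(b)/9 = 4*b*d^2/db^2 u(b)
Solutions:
 u(b) = C1 + C2*b^(35/36)


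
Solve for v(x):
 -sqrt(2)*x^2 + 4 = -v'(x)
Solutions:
 v(x) = C1 + sqrt(2)*x^3/3 - 4*x


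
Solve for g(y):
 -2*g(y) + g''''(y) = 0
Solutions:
 g(y) = C1*exp(-2^(1/4)*y) + C2*exp(2^(1/4)*y) + C3*sin(2^(1/4)*y) + C4*cos(2^(1/4)*y)


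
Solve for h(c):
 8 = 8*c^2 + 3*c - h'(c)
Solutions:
 h(c) = C1 + 8*c^3/3 + 3*c^2/2 - 8*c


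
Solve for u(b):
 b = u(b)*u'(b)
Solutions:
 u(b) = -sqrt(C1 + b^2)
 u(b) = sqrt(C1 + b^2)


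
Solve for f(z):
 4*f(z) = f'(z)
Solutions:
 f(z) = C1*exp(4*z)


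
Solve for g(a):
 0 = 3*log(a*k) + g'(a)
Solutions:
 g(a) = C1 - 3*a*log(a*k) + 3*a


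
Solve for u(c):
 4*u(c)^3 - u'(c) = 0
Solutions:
 u(c) = -sqrt(2)*sqrt(-1/(C1 + 4*c))/2
 u(c) = sqrt(2)*sqrt(-1/(C1 + 4*c))/2


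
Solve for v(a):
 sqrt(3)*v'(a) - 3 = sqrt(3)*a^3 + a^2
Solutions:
 v(a) = C1 + a^4/4 + sqrt(3)*a^3/9 + sqrt(3)*a


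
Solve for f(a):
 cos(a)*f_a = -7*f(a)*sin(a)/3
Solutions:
 f(a) = C1*cos(a)^(7/3)


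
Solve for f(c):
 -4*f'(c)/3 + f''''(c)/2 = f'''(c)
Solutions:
 f(c) = C1 + C2*exp(c*(-2^(2/3)*(3*sqrt(13) + 11)^(1/3) - 2*2^(1/3)/(3*sqrt(13) + 11)^(1/3) + 4)/6)*sin(2^(1/3)*sqrt(3)*c*(-2^(1/3)*(3*sqrt(13) + 11)^(1/3) + 2/(3*sqrt(13) + 11)^(1/3))/6) + C3*exp(c*(-2^(2/3)*(3*sqrt(13) + 11)^(1/3) - 2*2^(1/3)/(3*sqrt(13) + 11)^(1/3) + 4)/6)*cos(2^(1/3)*sqrt(3)*c*(-2^(1/3)*(3*sqrt(13) + 11)^(1/3) + 2/(3*sqrt(13) + 11)^(1/3))/6) + C4*exp(c*(2*2^(1/3)/(3*sqrt(13) + 11)^(1/3) + 2 + 2^(2/3)*(3*sqrt(13) + 11)^(1/3))/3)


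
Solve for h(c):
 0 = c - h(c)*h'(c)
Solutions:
 h(c) = -sqrt(C1 + c^2)
 h(c) = sqrt(C1 + c^2)


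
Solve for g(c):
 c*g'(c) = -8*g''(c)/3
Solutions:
 g(c) = C1 + C2*erf(sqrt(3)*c/4)


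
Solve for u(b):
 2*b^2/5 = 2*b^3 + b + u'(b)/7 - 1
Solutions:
 u(b) = C1 - 7*b^4/2 + 14*b^3/15 - 7*b^2/2 + 7*b


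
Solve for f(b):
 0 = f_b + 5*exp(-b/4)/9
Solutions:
 f(b) = C1 + 20*exp(-b/4)/9


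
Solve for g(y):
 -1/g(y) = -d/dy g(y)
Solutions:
 g(y) = -sqrt(C1 + 2*y)
 g(y) = sqrt(C1 + 2*y)


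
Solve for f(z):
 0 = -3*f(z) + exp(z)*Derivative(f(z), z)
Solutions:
 f(z) = C1*exp(-3*exp(-z))


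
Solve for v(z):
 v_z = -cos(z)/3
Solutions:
 v(z) = C1 - sin(z)/3


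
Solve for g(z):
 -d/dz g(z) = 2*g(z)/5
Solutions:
 g(z) = C1*exp(-2*z/5)


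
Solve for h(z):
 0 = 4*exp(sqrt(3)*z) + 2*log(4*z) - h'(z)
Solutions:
 h(z) = C1 + 2*z*log(z) + 2*z*(-1 + 2*log(2)) + 4*sqrt(3)*exp(sqrt(3)*z)/3


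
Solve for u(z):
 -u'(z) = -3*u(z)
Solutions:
 u(z) = C1*exp(3*z)


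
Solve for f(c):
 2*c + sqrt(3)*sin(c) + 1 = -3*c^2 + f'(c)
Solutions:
 f(c) = C1 + c^3 + c^2 + c - sqrt(3)*cos(c)


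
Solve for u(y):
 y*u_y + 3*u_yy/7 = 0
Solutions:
 u(y) = C1 + C2*erf(sqrt(42)*y/6)


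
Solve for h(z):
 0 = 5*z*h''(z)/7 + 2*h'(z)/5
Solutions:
 h(z) = C1 + C2*z^(11/25)


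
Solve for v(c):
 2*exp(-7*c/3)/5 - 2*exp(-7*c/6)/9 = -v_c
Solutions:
 v(c) = C1 + 6*exp(-7*c/3)/35 - 4*exp(-7*c/6)/21


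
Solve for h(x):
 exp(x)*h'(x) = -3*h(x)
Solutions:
 h(x) = C1*exp(3*exp(-x))


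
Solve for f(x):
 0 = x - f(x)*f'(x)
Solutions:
 f(x) = -sqrt(C1 + x^2)
 f(x) = sqrt(C1 + x^2)


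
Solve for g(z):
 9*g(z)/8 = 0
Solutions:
 g(z) = 0


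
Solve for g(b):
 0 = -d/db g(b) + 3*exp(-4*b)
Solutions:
 g(b) = C1 - 3*exp(-4*b)/4


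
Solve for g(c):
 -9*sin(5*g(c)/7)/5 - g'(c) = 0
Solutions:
 9*c/5 + 7*log(cos(5*g(c)/7) - 1)/10 - 7*log(cos(5*g(c)/7) + 1)/10 = C1


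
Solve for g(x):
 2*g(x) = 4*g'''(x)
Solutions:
 g(x) = C3*exp(2^(2/3)*x/2) + (C1*sin(2^(2/3)*sqrt(3)*x/4) + C2*cos(2^(2/3)*sqrt(3)*x/4))*exp(-2^(2/3)*x/4)


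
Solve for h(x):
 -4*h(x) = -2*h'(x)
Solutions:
 h(x) = C1*exp(2*x)


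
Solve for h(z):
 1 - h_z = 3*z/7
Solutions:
 h(z) = C1 - 3*z^2/14 + z


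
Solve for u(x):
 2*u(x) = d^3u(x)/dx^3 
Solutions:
 u(x) = C3*exp(2^(1/3)*x) + (C1*sin(2^(1/3)*sqrt(3)*x/2) + C2*cos(2^(1/3)*sqrt(3)*x/2))*exp(-2^(1/3)*x/2)


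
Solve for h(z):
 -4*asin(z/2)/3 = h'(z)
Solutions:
 h(z) = C1 - 4*z*asin(z/2)/3 - 4*sqrt(4 - z^2)/3


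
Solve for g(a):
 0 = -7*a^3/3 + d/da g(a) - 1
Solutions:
 g(a) = C1 + 7*a^4/12 + a


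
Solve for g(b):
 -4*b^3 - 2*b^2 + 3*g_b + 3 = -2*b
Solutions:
 g(b) = C1 + b^4/3 + 2*b^3/9 - b^2/3 - b


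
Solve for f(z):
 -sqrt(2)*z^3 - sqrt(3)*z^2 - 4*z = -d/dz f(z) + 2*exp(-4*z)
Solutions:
 f(z) = C1 + sqrt(2)*z^4/4 + sqrt(3)*z^3/3 + 2*z^2 - exp(-4*z)/2


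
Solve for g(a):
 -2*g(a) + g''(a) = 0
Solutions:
 g(a) = C1*exp(-sqrt(2)*a) + C2*exp(sqrt(2)*a)


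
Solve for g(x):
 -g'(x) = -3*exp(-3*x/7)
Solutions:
 g(x) = C1 - 7*exp(-3*x/7)


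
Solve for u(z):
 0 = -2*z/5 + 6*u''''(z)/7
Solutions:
 u(z) = C1 + C2*z + C3*z^2 + C4*z^3 + 7*z^5/1800


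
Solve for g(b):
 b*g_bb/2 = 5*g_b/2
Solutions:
 g(b) = C1 + C2*b^6


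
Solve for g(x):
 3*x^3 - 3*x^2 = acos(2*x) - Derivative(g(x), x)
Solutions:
 g(x) = C1 - 3*x^4/4 + x^3 + x*acos(2*x) - sqrt(1 - 4*x^2)/2


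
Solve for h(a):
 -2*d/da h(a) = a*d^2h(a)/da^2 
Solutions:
 h(a) = C1 + C2/a


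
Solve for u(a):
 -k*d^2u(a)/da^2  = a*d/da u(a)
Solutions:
 u(a) = C1 + C2*sqrt(k)*erf(sqrt(2)*a*sqrt(1/k)/2)


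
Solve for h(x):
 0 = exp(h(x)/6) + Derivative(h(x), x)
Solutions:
 h(x) = 6*log(1/(C1 + x)) + 6*log(6)


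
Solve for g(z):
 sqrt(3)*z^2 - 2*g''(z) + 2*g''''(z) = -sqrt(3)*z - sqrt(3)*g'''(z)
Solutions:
 g(z) = C1 + C2*z + C3*exp(z*(-sqrt(3) + sqrt(19))/4) + C4*exp(-z*(sqrt(3) + sqrt(19))/4) + sqrt(3)*z^4/24 + z^3*(sqrt(3) + 3)/12 + z^2*(3 + 7*sqrt(3))/8


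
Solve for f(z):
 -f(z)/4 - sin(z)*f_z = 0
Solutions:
 f(z) = C1*(cos(z) + 1)^(1/8)/(cos(z) - 1)^(1/8)


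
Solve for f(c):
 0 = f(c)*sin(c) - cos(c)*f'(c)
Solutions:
 f(c) = C1/cos(c)


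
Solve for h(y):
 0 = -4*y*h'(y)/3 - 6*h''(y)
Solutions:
 h(y) = C1 + C2*erf(y/3)


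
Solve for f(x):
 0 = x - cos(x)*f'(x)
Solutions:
 f(x) = C1 + Integral(x/cos(x), x)


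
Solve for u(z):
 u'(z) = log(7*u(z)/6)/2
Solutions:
 2*Integral(1/(-log(_y) - log(7) + log(6)), (_y, u(z))) = C1 - z


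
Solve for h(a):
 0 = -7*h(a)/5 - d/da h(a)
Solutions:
 h(a) = C1*exp(-7*a/5)


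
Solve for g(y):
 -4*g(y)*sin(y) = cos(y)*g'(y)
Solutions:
 g(y) = C1*cos(y)^4


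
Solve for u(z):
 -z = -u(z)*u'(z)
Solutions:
 u(z) = -sqrt(C1 + z^2)
 u(z) = sqrt(C1 + z^2)


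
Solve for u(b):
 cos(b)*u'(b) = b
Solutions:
 u(b) = C1 + Integral(b/cos(b), b)


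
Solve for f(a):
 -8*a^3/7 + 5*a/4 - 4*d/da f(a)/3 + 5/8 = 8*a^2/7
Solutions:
 f(a) = C1 - 3*a^4/14 - 2*a^3/7 + 15*a^2/32 + 15*a/32


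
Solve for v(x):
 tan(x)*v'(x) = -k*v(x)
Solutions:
 v(x) = C1*exp(-k*log(sin(x)))


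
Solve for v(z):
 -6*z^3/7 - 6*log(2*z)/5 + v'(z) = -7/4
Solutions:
 v(z) = C1 + 3*z^4/14 + 6*z*log(z)/5 - 59*z/20 + 6*z*log(2)/5


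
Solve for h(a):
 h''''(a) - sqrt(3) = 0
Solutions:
 h(a) = C1 + C2*a + C3*a^2 + C4*a^3 + sqrt(3)*a^4/24


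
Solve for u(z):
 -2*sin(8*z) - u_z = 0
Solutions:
 u(z) = C1 + cos(8*z)/4


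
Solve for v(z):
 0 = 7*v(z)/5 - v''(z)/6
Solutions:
 v(z) = C1*exp(-sqrt(210)*z/5) + C2*exp(sqrt(210)*z/5)


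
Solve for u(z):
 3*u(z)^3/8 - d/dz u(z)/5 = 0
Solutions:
 u(z) = -2*sqrt(-1/(C1 + 15*z))
 u(z) = 2*sqrt(-1/(C1 + 15*z))


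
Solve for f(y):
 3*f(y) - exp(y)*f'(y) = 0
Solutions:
 f(y) = C1*exp(-3*exp(-y))


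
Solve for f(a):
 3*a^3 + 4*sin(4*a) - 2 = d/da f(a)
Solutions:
 f(a) = C1 + 3*a^4/4 - 2*a - cos(4*a)


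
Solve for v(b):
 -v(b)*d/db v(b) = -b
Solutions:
 v(b) = -sqrt(C1 + b^2)
 v(b) = sqrt(C1 + b^2)


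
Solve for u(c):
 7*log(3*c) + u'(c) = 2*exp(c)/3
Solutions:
 u(c) = C1 - 7*c*log(c) + 7*c*(1 - log(3)) + 2*exp(c)/3


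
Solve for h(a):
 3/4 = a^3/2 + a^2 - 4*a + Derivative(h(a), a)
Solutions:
 h(a) = C1 - a^4/8 - a^3/3 + 2*a^2 + 3*a/4


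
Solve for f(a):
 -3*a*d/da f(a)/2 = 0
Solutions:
 f(a) = C1


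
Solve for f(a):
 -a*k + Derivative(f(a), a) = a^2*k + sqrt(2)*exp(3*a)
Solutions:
 f(a) = C1 + a^3*k/3 + a^2*k/2 + sqrt(2)*exp(3*a)/3


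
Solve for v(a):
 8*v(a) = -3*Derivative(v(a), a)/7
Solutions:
 v(a) = C1*exp(-56*a/3)


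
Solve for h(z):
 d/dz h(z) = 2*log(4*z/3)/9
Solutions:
 h(z) = C1 + 2*z*log(z)/9 - 2*z*log(3)/9 - 2*z/9 + 4*z*log(2)/9


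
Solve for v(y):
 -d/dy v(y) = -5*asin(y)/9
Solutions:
 v(y) = C1 + 5*y*asin(y)/9 + 5*sqrt(1 - y^2)/9


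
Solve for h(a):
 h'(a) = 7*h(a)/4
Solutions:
 h(a) = C1*exp(7*a/4)


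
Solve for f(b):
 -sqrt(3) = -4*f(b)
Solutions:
 f(b) = sqrt(3)/4


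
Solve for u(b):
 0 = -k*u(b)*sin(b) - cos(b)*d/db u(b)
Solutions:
 u(b) = C1*exp(k*log(cos(b)))


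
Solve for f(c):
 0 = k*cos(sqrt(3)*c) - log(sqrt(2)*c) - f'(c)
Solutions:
 f(c) = C1 - c*log(c) - c*log(2)/2 + c + sqrt(3)*k*sin(sqrt(3)*c)/3


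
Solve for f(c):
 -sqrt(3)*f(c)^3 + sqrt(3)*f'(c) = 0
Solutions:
 f(c) = -sqrt(2)*sqrt(-1/(C1 + c))/2
 f(c) = sqrt(2)*sqrt(-1/(C1 + c))/2


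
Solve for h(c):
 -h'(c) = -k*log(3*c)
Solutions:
 h(c) = C1 + c*k*log(c) - c*k + c*k*log(3)


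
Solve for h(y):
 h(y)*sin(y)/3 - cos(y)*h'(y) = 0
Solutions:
 h(y) = C1/cos(y)^(1/3)


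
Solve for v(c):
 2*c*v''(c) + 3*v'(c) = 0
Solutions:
 v(c) = C1 + C2/sqrt(c)


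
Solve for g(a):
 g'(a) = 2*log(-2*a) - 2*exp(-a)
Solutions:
 g(a) = C1 + 2*a*log(-a) + 2*a*(-1 + log(2)) + 2*exp(-a)


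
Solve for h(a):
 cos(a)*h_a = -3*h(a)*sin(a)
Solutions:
 h(a) = C1*cos(a)^3


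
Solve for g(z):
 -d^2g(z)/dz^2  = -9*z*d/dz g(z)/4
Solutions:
 g(z) = C1 + C2*erfi(3*sqrt(2)*z/4)


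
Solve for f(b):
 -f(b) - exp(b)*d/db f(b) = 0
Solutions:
 f(b) = C1*exp(exp(-b))


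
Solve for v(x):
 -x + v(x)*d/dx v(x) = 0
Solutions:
 v(x) = -sqrt(C1 + x^2)
 v(x) = sqrt(C1 + x^2)


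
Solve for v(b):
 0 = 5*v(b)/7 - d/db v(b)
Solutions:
 v(b) = C1*exp(5*b/7)


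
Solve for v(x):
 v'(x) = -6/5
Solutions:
 v(x) = C1 - 6*x/5


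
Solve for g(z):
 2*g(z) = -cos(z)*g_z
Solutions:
 g(z) = C1*(sin(z) - 1)/(sin(z) + 1)


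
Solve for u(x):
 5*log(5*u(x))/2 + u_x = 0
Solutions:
 2*Integral(1/(log(_y) + log(5)), (_y, u(x)))/5 = C1 - x


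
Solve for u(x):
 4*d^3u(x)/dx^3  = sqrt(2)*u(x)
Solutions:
 u(x) = C3*exp(sqrt(2)*x/2) + (C1*sin(sqrt(6)*x/4) + C2*cos(sqrt(6)*x/4))*exp(-sqrt(2)*x/4)


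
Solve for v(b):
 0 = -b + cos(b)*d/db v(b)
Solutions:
 v(b) = C1 + Integral(b/cos(b), b)


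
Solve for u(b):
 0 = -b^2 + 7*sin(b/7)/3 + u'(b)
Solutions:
 u(b) = C1 + b^3/3 + 49*cos(b/7)/3


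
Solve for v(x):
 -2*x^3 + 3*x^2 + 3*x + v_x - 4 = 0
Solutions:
 v(x) = C1 + x^4/2 - x^3 - 3*x^2/2 + 4*x


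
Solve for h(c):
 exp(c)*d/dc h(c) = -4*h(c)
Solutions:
 h(c) = C1*exp(4*exp(-c))


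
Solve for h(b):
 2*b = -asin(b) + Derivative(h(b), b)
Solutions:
 h(b) = C1 + b^2 + b*asin(b) + sqrt(1 - b^2)


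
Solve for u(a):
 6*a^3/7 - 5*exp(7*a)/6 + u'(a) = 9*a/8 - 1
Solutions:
 u(a) = C1 - 3*a^4/14 + 9*a^2/16 - a + 5*exp(7*a)/42


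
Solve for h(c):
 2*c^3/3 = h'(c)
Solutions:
 h(c) = C1 + c^4/6


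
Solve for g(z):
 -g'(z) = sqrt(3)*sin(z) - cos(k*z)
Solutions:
 g(z) = C1 + sqrt(3)*cos(z) + sin(k*z)/k


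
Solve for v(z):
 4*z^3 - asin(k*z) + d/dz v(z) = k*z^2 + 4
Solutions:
 v(z) = C1 + k*z^3/3 - z^4 + 4*z + Piecewise((z*asin(k*z) + sqrt(-k^2*z^2 + 1)/k, Ne(k, 0)), (0, True))


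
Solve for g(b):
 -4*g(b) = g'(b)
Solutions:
 g(b) = C1*exp(-4*b)


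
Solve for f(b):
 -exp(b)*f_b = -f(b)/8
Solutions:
 f(b) = C1*exp(-exp(-b)/8)


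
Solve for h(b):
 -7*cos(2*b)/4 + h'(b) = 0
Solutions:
 h(b) = C1 + 7*sin(2*b)/8


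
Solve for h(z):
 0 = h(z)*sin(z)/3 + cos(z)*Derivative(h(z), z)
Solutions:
 h(z) = C1*cos(z)^(1/3)


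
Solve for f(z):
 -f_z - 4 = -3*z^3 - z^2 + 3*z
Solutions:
 f(z) = C1 + 3*z^4/4 + z^3/3 - 3*z^2/2 - 4*z


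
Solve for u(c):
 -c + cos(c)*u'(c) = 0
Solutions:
 u(c) = C1 + Integral(c/cos(c), c)


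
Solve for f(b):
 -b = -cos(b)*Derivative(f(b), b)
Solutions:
 f(b) = C1 + Integral(b/cos(b), b)


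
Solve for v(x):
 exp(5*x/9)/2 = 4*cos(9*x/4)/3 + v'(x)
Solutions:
 v(x) = C1 + 9*exp(5*x/9)/10 - 16*sin(9*x/4)/27


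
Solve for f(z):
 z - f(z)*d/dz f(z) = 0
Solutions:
 f(z) = -sqrt(C1 + z^2)
 f(z) = sqrt(C1 + z^2)


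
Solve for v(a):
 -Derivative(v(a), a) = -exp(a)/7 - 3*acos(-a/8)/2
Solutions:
 v(a) = C1 + 3*a*acos(-a/8)/2 + 3*sqrt(64 - a^2)/2 + exp(a)/7


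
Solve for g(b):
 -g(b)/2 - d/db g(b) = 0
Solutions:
 g(b) = C1*exp(-b/2)


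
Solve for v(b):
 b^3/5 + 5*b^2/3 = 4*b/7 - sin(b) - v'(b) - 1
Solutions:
 v(b) = C1 - b^4/20 - 5*b^3/9 + 2*b^2/7 - b + cos(b)


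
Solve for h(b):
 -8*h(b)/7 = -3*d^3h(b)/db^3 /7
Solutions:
 h(b) = C3*exp(2*3^(2/3)*b/3) + (C1*sin(3^(1/6)*b) + C2*cos(3^(1/6)*b))*exp(-3^(2/3)*b/3)


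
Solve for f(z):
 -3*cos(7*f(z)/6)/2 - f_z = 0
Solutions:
 3*z/2 - 3*log(sin(7*f(z)/6) - 1)/7 + 3*log(sin(7*f(z)/6) + 1)/7 = C1


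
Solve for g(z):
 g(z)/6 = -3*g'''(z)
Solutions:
 g(z) = C3*exp(z*(-12^(1/3) + 3*2^(2/3)*3^(1/3))/24)*sin(2^(2/3)*3^(5/6)*z/12) + C4*exp(z*(-12^(1/3) + 3*2^(2/3)*3^(1/3))/24)*cos(2^(2/3)*3^(5/6)*z/12) + C5*exp(-z*(12^(1/3) + 3*2^(2/3)*3^(1/3))/24) + (C1*sin(2^(2/3)*3^(5/6)*z/12) + C2*cos(2^(2/3)*3^(5/6)*z/12))*exp(12^(1/3)*z/12)


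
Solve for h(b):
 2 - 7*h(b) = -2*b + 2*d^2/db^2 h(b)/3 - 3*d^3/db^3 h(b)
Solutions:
 h(b) = C1*exp(b*(-2^(2/3)*(81*sqrt(321713) + 45943)^(1/3) - 8*2^(1/3)/(81*sqrt(321713) + 45943)^(1/3) + 8)/108)*sin(2^(1/3)*sqrt(3)*b*(-2^(1/3)*(81*sqrt(321713) + 45943)^(1/3) + 8/(81*sqrt(321713) + 45943)^(1/3))/108) + C2*exp(b*(-2^(2/3)*(81*sqrt(321713) + 45943)^(1/3) - 8*2^(1/3)/(81*sqrt(321713) + 45943)^(1/3) + 8)/108)*cos(2^(1/3)*sqrt(3)*b*(-2^(1/3)*(81*sqrt(321713) + 45943)^(1/3) + 8/(81*sqrt(321713) + 45943)^(1/3))/108) + C3*exp(b*(8*2^(1/3)/(81*sqrt(321713) + 45943)^(1/3) + 4 + 2^(2/3)*(81*sqrt(321713) + 45943)^(1/3))/54) + 2*b/7 + 2/7


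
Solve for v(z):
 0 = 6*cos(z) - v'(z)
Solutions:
 v(z) = C1 + 6*sin(z)


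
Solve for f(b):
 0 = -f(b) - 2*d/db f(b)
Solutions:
 f(b) = C1*exp(-b/2)


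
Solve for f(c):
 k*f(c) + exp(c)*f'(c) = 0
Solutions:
 f(c) = C1*exp(k*exp(-c))


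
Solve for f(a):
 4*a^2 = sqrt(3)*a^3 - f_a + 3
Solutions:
 f(a) = C1 + sqrt(3)*a^4/4 - 4*a^3/3 + 3*a


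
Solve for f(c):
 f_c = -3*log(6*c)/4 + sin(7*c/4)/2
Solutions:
 f(c) = C1 - 3*c*log(c)/4 - 3*c*log(6)/4 + 3*c/4 - 2*cos(7*c/4)/7


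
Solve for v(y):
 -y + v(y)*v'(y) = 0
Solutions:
 v(y) = -sqrt(C1 + y^2)
 v(y) = sqrt(C1 + y^2)


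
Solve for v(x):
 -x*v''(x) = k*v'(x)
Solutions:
 v(x) = C1 + x^(1 - re(k))*(C2*sin(log(x)*Abs(im(k))) + C3*cos(log(x)*im(k)))


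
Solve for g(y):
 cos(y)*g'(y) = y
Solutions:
 g(y) = C1 + Integral(y/cos(y), y)


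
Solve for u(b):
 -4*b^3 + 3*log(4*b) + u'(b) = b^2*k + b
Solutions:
 u(b) = C1 + b^4 + b^3*k/3 + b^2/2 - 3*b*log(b) - b*log(64) + 3*b


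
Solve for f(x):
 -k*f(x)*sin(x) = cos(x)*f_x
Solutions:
 f(x) = C1*exp(k*log(cos(x)))


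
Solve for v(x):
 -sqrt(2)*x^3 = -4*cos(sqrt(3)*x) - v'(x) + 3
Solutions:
 v(x) = C1 + sqrt(2)*x^4/4 + 3*x - 4*sqrt(3)*sin(sqrt(3)*x)/3


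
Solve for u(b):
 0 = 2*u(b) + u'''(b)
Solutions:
 u(b) = C3*exp(-2^(1/3)*b) + (C1*sin(2^(1/3)*sqrt(3)*b/2) + C2*cos(2^(1/3)*sqrt(3)*b/2))*exp(2^(1/3)*b/2)


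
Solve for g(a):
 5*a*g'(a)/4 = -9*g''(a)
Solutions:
 g(a) = C1 + C2*erf(sqrt(10)*a/12)


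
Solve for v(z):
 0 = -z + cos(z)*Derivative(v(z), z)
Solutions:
 v(z) = C1 + Integral(z/cos(z), z)


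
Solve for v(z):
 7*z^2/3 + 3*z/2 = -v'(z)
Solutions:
 v(z) = C1 - 7*z^3/9 - 3*z^2/4


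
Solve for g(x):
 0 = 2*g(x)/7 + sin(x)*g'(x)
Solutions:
 g(x) = C1*(cos(x) + 1)^(1/7)/(cos(x) - 1)^(1/7)


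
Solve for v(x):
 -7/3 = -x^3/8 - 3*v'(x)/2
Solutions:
 v(x) = C1 - x^4/48 + 14*x/9


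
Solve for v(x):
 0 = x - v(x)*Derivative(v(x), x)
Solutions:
 v(x) = -sqrt(C1 + x^2)
 v(x) = sqrt(C1 + x^2)


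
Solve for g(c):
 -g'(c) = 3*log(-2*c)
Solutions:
 g(c) = C1 - 3*c*log(-c) + 3*c*(1 - log(2))


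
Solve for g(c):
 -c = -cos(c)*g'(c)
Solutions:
 g(c) = C1 + Integral(c/cos(c), c)


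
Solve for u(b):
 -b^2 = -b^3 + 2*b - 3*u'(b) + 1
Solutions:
 u(b) = C1 - b^4/12 + b^3/9 + b^2/3 + b/3


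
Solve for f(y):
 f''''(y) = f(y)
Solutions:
 f(y) = C1*exp(-y) + C2*exp(y) + C3*sin(y) + C4*cos(y)


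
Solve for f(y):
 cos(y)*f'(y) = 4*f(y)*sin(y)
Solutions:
 f(y) = C1/cos(y)^4


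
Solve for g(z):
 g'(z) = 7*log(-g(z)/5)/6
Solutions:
 -6*Integral(1/(log(-_y) - log(5)), (_y, g(z)))/7 = C1 - z


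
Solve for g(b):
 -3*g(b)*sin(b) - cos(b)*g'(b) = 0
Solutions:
 g(b) = C1*cos(b)^3


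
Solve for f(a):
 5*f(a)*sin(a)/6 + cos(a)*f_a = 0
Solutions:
 f(a) = C1*cos(a)^(5/6)


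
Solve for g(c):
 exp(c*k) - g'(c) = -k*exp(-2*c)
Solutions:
 g(c) = C1 - k*exp(-2*c)/2 + exp(c*k)/k


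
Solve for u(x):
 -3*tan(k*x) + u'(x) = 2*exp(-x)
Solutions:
 u(x) = C1 - Piecewise((2*exp(-x) - 3*log(tan(k*x)^2 + 1)/(2*k), Ne(k, 0)), (2*exp(-x), True))


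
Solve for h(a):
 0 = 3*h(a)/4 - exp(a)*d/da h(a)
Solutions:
 h(a) = C1*exp(-3*exp(-a)/4)


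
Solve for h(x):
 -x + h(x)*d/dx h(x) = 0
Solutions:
 h(x) = -sqrt(C1 + x^2)
 h(x) = sqrt(C1 + x^2)


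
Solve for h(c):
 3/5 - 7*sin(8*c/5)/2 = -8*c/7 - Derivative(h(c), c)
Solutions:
 h(c) = C1 - 4*c^2/7 - 3*c/5 - 35*cos(8*c/5)/16


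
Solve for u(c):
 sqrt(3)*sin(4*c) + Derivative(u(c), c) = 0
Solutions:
 u(c) = C1 + sqrt(3)*cos(4*c)/4


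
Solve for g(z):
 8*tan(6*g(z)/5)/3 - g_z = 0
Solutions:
 g(z) = -5*asin(C1*exp(16*z/5))/6 + 5*pi/6
 g(z) = 5*asin(C1*exp(16*z/5))/6


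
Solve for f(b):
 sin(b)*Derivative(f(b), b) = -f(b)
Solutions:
 f(b) = C1*sqrt(cos(b) + 1)/sqrt(cos(b) - 1)


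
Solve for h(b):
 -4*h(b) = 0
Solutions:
 h(b) = 0


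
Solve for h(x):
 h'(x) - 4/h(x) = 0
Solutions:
 h(x) = -sqrt(C1 + 8*x)
 h(x) = sqrt(C1 + 8*x)


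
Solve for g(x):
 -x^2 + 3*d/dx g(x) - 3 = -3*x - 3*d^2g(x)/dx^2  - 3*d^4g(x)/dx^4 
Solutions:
 g(x) = C1 + C2*exp(6^(1/3)*x*(-2*3^(1/3)/(9 + sqrt(93))^(1/3) + 2^(1/3)*(9 + sqrt(93))^(1/3))/12)*sin(2^(1/3)*3^(1/6)*x*(6/(9 + sqrt(93))^(1/3) + 2^(1/3)*3^(2/3)*(9 + sqrt(93))^(1/3))/12) + C3*exp(6^(1/3)*x*(-2*3^(1/3)/(9 + sqrt(93))^(1/3) + 2^(1/3)*(9 + sqrt(93))^(1/3))/12)*cos(2^(1/3)*3^(1/6)*x*(6/(9 + sqrt(93))^(1/3) + 2^(1/3)*3^(2/3)*(9 + sqrt(93))^(1/3))/12) + C4*exp(-6^(1/3)*x*(-2*3^(1/3)/(9 + sqrt(93))^(1/3) + 2^(1/3)*(9 + sqrt(93))^(1/3))/6) + x^3/9 - 5*x^2/6 + 8*x/3


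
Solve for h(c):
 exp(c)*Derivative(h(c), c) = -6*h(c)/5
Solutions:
 h(c) = C1*exp(6*exp(-c)/5)


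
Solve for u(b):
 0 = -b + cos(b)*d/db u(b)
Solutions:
 u(b) = C1 + Integral(b/cos(b), b)


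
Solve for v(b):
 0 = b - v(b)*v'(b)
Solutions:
 v(b) = -sqrt(C1 + b^2)
 v(b) = sqrt(C1 + b^2)


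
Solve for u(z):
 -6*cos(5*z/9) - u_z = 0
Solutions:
 u(z) = C1 - 54*sin(5*z/9)/5


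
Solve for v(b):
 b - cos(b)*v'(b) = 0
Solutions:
 v(b) = C1 + Integral(b/cos(b), b)


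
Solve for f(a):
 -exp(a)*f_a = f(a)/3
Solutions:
 f(a) = C1*exp(exp(-a)/3)


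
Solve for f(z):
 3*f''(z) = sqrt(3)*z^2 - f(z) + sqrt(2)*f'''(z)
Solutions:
 f(z) = C1*exp(z*(-2^(1/3)*(sqrt(6) + 2*sqrt(2))^(1/3) - 2^(2/3)/(sqrt(6) + 2*sqrt(2))^(1/3) + 2*sqrt(2))/4)*sin(2^(1/3)*sqrt(3)*z*(-(sqrt(6) + 2*sqrt(2))^(1/3) + 2^(1/3)/(sqrt(6) + 2*sqrt(2))^(1/3))/4) + C2*exp(z*(-2^(1/3)*(sqrt(6) + 2*sqrt(2))^(1/3) - 2^(2/3)/(sqrt(6) + 2*sqrt(2))^(1/3) + 2*sqrt(2))/4)*cos(2^(1/3)*sqrt(3)*z*(-(sqrt(6) + 2*sqrt(2))^(1/3) + 2^(1/3)/(sqrt(6) + 2*sqrt(2))^(1/3))/4) + C3*exp(z*(2^(2/3)/(sqrt(6) + 2*sqrt(2))^(1/3) + sqrt(2) + 2^(1/3)*(sqrt(6) + 2*sqrt(2))^(1/3))/2) + sqrt(3)*z^2 - 6*sqrt(3)


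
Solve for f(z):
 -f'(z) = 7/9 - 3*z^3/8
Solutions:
 f(z) = C1 + 3*z^4/32 - 7*z/9


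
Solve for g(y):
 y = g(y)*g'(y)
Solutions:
 g(y) = -sqrt(C1 + y^2)
 g(y) = sqrt(C1 + y^2)


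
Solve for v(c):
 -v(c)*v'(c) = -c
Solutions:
 v(c) = -sqrt(C1 + c^2)
 v(c) = sqrt(C1 + c^2)


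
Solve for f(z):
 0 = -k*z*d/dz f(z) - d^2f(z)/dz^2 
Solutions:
 f(z) = Piecewise((-sqrt(2)*sqrt(pi)*C1*erf(sqrt(2)*sqrt(k)*z/2)/(2*sqrt(k)) - C2, (k > 0) | (k < 0)), (-C1*z - C2, True))


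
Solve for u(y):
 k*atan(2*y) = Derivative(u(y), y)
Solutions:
 u(y) = C1 + k*(y*atan(2*y) - log(4*y^2 + 1)/4)


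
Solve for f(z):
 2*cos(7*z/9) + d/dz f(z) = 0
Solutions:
 f(z) = C1 - 18*sin(7*z/9)/7


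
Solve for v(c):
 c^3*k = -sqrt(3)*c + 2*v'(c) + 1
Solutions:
 v(c) = C1 + c^4*k/8 + sqrt(3)*c^2/4 - c/2


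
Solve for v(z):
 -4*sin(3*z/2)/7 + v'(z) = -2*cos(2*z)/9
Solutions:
 v(z) = C1 - sin(2*z)/9 - 8*cos(3*z/2)/21


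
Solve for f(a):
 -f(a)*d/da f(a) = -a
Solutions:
 f(a) = -sqrt(C1 + a^2)
 f(a) = sqrt(C1 + a^2)


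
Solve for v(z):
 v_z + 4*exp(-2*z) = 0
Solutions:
 v(z) = C1 + 2*exp(-2*z)


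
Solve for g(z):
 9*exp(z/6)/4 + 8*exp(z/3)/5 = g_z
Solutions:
 g(z) = C1 + 27*exp(z/6)/2 + 24*exp(z/3)/5


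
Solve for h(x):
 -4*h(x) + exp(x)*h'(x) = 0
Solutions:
 h(x) = C1*exp(-4*exp(-x))


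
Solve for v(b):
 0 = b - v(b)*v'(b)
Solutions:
 v(b) = -sqrt(C1 + b^2)
 v(b) = sqrt(C1 + b^2)


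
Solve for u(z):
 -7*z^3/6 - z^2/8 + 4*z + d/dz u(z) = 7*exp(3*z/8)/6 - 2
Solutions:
 u(z) = C1 + 7*z^4/24 + z^3/24 - 2*z^2 - 2*z + 28*exp(3*z/8)/9


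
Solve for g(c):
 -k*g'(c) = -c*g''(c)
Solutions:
 g(c) = C1 + c^(re(k) + 1)*(C2*sin(log(c)*Abs(im(k))) + C3*cos(log(c)*im(k)))


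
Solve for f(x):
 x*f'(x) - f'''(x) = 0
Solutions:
 f(x) = C1 + Integral(C2*airyai(x) + C3*airybi(x), x)


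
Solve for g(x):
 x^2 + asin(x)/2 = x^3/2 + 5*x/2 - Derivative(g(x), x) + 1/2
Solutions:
 g(x) = C1 + x^4/8 - x^3/3 + 5*x^2/4 - x*asin(x)/2 + x/2 - sqrt(1 - x^2)/2


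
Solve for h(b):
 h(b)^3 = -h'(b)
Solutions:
 h(b) = -sqrt(2)*sqrt(-1/(C1 - b))/2
 h(b) = sqrt(2)*sqrt(-1/(C1 - b))/2


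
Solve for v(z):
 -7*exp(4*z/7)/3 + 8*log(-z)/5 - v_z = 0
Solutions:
 v(z) = C1 + 8*z*log(-z)/5 - 8*z/5 - 49*exp(4*z/7)/12


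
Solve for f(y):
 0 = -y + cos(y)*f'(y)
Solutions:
 f(y) = C1 + Integral(y/cos(y), y)


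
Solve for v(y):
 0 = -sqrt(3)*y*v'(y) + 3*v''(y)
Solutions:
 v(y) = C1 + C2*erfi(sqrt(2)*3^(3/4)*y/6)


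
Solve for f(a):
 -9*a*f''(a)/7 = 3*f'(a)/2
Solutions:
 f(a) = C1 + C2/a^(1/6)


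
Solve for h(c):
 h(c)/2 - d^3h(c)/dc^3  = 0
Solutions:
 h(c) = C3*exp(2^(2/3)*c/2) + (C1*sin(2^(2/3)*sqrt(3)*c/4) + C2*cos(2^(2/3)*sqrt(3)*c/4))*exp(-2^(2/3)*c/4)


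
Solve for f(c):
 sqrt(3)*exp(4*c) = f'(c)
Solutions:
 f(c) = C1 + sqrt(3)*exp(4*c)/4


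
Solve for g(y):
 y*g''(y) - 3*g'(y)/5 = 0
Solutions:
 g(y) = C1 + C2*y^(8/5)


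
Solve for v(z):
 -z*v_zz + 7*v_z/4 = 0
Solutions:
 v(z) = C1 + C2*z^(11/4)


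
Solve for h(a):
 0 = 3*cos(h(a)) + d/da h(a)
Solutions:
 h(a) = pi - asin((C1 + exp(6*a))/(C1 - exp(6*a)))
 h(a) = asin((C1 + exp(6*a))/(C1 - exp(6*a)))


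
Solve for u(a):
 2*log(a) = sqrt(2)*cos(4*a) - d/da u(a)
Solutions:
 u(a) = C1 - 2*a*log(a) + 2*a + sqrt(2)*sin(4*a)/4


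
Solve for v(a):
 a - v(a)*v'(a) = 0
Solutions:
 v(a) = -sqrt(C1 + a^2)
 v(a) = sqrt(C1 + a^2)


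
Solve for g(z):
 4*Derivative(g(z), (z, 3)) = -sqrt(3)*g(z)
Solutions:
 g(z) = C3*exp(-2^(1/3)*3^(1/6)*z/2) + (C1*sin(2^(1/3)*3^(2/3)*z/4) + C2*cos(2^(1/3)*3^(2/3)*z/4))*exp(2^(1/3)*3^(1/6)*z/4)


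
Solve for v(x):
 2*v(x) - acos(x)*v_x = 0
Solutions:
 v(x) = C1*exp(2*Integral(1/acos(x), x))


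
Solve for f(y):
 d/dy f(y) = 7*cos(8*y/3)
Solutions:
 f(y) = C1 + 21*sin(8*y/3)/8


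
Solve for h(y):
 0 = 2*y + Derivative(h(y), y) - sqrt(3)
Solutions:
 h(y) = C1 - y^2 + sqrt(3)*y


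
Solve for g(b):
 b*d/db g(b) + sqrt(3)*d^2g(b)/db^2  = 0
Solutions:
 g(b) = C1 + C2*erf(sqrt(2)*3^(3/4)*b/6)


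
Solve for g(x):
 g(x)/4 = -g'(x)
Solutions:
 g(x) = C1*exp(-x/4)


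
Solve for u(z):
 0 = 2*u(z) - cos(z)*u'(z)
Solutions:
 u(z) = C1*(sin(z) + 1)/(sin(z) - 1)


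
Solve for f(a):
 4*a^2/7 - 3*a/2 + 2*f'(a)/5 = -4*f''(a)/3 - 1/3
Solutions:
 f(a) = C1 + C2*exp(-3*a/10) - 10*a^3/21 + 1115*a^2/168 - 2840*a/63


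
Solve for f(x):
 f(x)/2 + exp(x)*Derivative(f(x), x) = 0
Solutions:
 f(x) = C1*exp(exp(-x)/2)


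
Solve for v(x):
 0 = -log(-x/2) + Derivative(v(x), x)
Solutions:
 v(x) = C1 + x*log(-x) + x*(-1 - log(2))


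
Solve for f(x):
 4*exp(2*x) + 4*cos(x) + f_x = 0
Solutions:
 f(x) = C1 - 2*exp(2*x) - 4*sin(x)


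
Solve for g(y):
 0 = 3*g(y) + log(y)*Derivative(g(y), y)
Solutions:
 g(y) = C1*exp(-3*li(y))


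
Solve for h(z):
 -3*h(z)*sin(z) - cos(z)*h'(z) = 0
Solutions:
 h(z) = C1*cos(z)^3


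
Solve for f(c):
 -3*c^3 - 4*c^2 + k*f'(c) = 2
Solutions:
 f(c) = C1 + 3*c^4/(4*k) + 4*c^3/(3*k) + 2*c/k


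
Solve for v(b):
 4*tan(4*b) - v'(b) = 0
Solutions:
 v(b) = C1 - log(cos(4*b))


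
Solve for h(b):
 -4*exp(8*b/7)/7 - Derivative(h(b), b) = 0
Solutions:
 h(b) = C1 - exp(8*b/7)/2


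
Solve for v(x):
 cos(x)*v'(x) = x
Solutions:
 v(x) = C1 + Integral(x/cos(x), x)


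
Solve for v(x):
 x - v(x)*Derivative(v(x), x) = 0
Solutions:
 v(x) = -sqrt(C1 + x^2)
 v(x) = sqrt(C1 + x^2)


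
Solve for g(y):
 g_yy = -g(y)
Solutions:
 g(y) = C1*sin(y) + C2*cos(y)


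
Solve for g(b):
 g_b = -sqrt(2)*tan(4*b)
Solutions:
 g(b) = C1 + sqrt(2)*log(cos(4*b))/4


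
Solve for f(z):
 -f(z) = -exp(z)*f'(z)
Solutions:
 f(z) = C1*exp(-exp(-z))


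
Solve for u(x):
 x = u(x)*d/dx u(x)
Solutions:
 u(x) = -sqrt(C1 + x^2)
 u(x) = sqrt(C1 + x^2)


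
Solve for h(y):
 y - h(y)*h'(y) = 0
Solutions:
 h(y) = -sqrt(C1 + y^2)
 h(y) = sqrt(C1 + y^2)


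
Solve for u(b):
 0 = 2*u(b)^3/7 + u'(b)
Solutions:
 u(b) = -sqrt(14)*sqrt(-1/(C1 - 2*b))/2
 u(b) = sqrt(14)*sqrt(-1/(C1 - 2*b))/2


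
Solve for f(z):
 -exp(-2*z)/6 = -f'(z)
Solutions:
 f(z) = C1 - exp(-2*z)/12


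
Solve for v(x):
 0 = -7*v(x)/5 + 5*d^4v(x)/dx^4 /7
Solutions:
 v(x) = C1*exp(-sqrt(35)*x/5) + C2*exp(sqrt(35)*x/5) + C3*sin(sqrt(35)*x/5) + C4*cos(sqrt(35)*x/5)


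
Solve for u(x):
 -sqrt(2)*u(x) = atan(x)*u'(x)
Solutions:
 u(x) = C1*exp(-sqrt(2)*Integral(1/atan(x), x))


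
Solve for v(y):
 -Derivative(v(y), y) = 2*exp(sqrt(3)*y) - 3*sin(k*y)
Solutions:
 v(y) = C1 - 2*sqrt(3)*exp(sqrt(3)*y)/3 - 3*cos(k*y)/k


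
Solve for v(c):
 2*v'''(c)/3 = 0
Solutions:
 v(c) = C1 + C2*c + C3*c^2


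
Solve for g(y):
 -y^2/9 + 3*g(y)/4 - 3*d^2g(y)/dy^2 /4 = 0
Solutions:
 g(y) = C1*exp(-y) + C2*exp(y) + 4*y^2/27 + 8/27


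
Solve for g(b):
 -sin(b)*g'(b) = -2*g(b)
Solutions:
 g(b) = C1*(cos(b) - 1)/(cos(b) + 1)


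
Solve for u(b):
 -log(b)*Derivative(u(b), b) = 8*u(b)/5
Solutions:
 u(b) = C1*exp(-8*li(b)/5)


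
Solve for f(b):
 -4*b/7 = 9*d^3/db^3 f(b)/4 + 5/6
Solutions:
 f(b) = C1 + C2*b + C3*b^2 - 2*b^4/189 - 5*b^3/81


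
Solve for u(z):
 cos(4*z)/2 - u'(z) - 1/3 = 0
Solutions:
 u(z) = C1 - z/3 + sin(4*z)/8


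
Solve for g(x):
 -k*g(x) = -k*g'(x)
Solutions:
 g(x) = C1*exp(x)


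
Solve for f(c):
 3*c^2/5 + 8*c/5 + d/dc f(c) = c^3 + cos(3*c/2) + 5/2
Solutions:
 f(c) = C1 + c^4/4 - c^3/5 - 4*c^2/5 + 5*c/2 + 2*sin(3*c/2)/3


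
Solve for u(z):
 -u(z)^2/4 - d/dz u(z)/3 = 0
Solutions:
 u(z) = 4/(C1 + 3*z)


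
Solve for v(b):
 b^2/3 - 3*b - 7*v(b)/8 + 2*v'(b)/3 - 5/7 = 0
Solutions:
 v(b) = C1*exp(21*b/16) + 8*b^2/21 - 1256*b/441 - 27656/9261


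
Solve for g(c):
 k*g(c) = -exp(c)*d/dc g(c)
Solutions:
 g(c) = C1*exp(k*exp(-c))


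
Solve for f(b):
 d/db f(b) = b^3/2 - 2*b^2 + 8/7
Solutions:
 f(b) = C1 + b^4/8 - 2*b^3/3 + 8*b/7


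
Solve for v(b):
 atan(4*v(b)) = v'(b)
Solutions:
 Integral(1/atan(4*_y), (_y, v(b))) = C1 + b


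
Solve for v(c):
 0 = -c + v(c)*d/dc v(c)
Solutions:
 v(c) = -sqrt(C1 + c^2)
 v(c) = sqrt(C1 + c^2)


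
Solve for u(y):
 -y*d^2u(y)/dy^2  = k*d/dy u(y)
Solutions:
 u(y) = C1 + y^(1 - re(k))*(C2*sin(log(y)*Abs(im(k))) + C3*cos(log(y)*im(k)))


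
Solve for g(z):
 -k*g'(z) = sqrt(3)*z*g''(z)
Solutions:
 g(z) = C1 + z^(-sqrt(3)*re(k)/3 + 1)*(C2*sin(sqrt(3)*log(z)*Abs(im(k))/3) + C3*cos(sqrt(3)*log(z)*im(k)/3))


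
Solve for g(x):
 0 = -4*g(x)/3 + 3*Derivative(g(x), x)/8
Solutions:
 g(x) = C1*exp(32*x/9)


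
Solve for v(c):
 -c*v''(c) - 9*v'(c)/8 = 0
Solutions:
 v(c) = C1 + C2/c^(1/8)


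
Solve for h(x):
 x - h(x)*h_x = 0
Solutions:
 h(x) = -sqrt(C1 + x^2)
 h(x) = sqrt(C1 + x^2)


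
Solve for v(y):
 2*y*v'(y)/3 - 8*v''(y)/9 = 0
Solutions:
 v(y) = C1 + C2*erfi(sqrt(6)*y/4)


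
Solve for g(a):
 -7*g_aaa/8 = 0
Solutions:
 g(a) = C1 + C2*a + C3*a^2


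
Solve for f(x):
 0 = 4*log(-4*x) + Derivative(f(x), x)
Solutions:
 f(x) = C1 - 4*x*log(-x) + 4*x*(1 - 2*log(2))


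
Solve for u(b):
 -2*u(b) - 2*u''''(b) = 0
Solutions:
 u(b) = (C1*sin(sqrt(2)*b/2) + C2*cos(sqrt(2)*b/2))*exp(-sqrt(2)*b/2) + (C3*sin(sqrt(2)*b/2) + C4*cos(sqrt(2)*b/2))*exp(sqrt(2)*b/2)


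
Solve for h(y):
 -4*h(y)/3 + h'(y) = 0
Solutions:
 h(y) = C1*exp(4*y/3)


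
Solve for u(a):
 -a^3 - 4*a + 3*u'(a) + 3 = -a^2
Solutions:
 u(a) = C1 + a^4/12 - a^3/9 + 2*a^2/3 - a


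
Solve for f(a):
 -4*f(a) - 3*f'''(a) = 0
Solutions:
 f(a) = C3*exp(-6^(2/3)*a/3) + (C1*sin(2^(2/3)*3^(1/6)*a/2) + C2*cos(2^(2/3)*3^(1/6)*a/2))*exp(6^(2/3)*a/6)


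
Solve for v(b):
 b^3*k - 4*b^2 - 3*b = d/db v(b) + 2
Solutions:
 v(b) = C1 + b^4*k/4 - 4*b^3/3 - 3*b^2/2 - 2*b


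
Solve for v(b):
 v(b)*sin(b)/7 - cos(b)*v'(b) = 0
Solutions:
 v(b) = C1/cos(b)^(1/7)


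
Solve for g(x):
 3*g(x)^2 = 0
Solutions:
 g(x) = 0


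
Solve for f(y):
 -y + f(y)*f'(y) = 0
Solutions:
 f(y) = -sqrt(C1 + y^2)
 f(y) = sqrt(C1 + y^2)


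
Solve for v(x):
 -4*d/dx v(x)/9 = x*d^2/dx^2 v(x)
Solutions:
 v(x) = C1 + C2*x^(5/9)


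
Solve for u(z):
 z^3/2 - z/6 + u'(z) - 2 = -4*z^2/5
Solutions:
 u(z) = C1 - z^4/8 - 4*z^3/15 + z^2/12 + 2*z


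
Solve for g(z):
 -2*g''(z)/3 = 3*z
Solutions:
 g(z) = C1 + C2*z - 3*z^3/4


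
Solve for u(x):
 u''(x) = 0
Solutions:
 u(x) = C1 + C2*x


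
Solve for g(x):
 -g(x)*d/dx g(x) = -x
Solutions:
 g(x) = -sqrt(C1 + x^2)
 g(x) = sqrt(C1 + x^2)


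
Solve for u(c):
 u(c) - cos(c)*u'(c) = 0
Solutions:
 u(c) = C1*sqrt(sin(c) + 1)/sqrt(sin(c) - 1)


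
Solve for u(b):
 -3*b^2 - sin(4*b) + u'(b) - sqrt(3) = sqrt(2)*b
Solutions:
 u(b) = C1 + b^3 + sqrt(2)*b^2/2 + sqrt(3)*b - cos(4*b)/4


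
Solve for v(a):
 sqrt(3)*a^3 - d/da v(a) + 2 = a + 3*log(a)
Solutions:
 v(a) = C1 + sqrt(3)*a^4/4 - a^2/2 - 3*a*log(a) + 5*a


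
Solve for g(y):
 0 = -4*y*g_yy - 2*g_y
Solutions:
 g(y) = C1 + C2*sqrt(y)


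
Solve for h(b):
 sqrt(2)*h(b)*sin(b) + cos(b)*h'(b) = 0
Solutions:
 h(b) = C1*cos(b)^(sqrt(2))


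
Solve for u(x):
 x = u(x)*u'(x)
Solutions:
 u(x) = -sqrt(C1 + x^2)
 u(x) = sqrt(C1 + x^2)


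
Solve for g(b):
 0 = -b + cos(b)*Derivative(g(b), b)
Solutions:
 g(b) = C1 + Integral(b/cos(b), b)


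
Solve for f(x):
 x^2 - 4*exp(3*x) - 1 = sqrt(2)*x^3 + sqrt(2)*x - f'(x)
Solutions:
 f(x) = C1 + sqrt(2)*x^4/4 - x^3/3 + sqrt(2)*x^2/2 + x + 4*exp(3*x)/3


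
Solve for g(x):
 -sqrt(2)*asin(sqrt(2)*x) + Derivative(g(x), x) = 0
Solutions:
 g(x) = C1 + sqrt(2)*(x*asin(sqrt(2)*x) + sqrt(2)*sqrt(1 - 2*x^2)/2)


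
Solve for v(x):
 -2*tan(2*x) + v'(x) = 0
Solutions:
 v(x) = C1 - log(cos(2*x))


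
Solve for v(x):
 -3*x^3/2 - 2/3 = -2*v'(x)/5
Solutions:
 v(x) = C1 + 15*x^4/16 + 5*x/3


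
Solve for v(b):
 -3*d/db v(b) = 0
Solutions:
 v(b) = C1


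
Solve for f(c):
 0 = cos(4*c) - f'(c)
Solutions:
 f(c) = C1 + sin(4*c)/4


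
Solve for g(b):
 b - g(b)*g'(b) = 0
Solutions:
 g(b) = -sqrt(C1 + b^2)
 g(b) = sqrt(C1 + b^2)


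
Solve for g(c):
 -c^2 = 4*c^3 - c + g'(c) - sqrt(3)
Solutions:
 g(c) = C1 - c^4 - c^3/3 + c^2/2 + sqrt(3)*c


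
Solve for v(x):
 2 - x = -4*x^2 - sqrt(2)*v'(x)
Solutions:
 v(x) = C1 - 2*sqrt(2)*x^3/3 + sqrt(2)*x^2/4 - sqrt(2)*x


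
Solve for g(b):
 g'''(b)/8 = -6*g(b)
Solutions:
 g(b) = C3*exp(-2*6^(1/3)*b) + (C1*sin(2^(1/3)*3^(5/6)*b) + C2*cos(2^(1/3)*3^(5/6)*b))*exp(6^(1/3)*b)


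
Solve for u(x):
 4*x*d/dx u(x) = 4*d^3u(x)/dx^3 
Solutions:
 u(x) = C1 + Integral(C2*airyai(x) + C3*airybi(x), x)


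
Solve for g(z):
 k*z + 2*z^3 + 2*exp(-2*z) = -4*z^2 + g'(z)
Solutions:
 g(z) = C1 + k*z^2/2 + z^4/2 + 4*z^3/3 - exp(-2*z)


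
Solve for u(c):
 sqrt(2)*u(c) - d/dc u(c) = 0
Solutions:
 u(c) = C1*exp(sqrt(2)*c)


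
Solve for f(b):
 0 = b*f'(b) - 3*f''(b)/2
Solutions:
 f(b) = C1 + C2*erfi(sqrt(3)*b/3)


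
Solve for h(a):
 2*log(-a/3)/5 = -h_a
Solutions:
 h(a) = C1 - 2*a*log(-a)/5 + 2*a*(1 + log(3))/5


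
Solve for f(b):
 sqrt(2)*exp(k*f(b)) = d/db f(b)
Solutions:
 f(b) = Piecewise((log(-1/(C1*k + sqrt(2)*b*k))/k, Ne(k, 0)), (nan, True))
 f(b) = Piecewise((C1 + sqrt(2)*b, Eq(k, 0)), (nan, True))


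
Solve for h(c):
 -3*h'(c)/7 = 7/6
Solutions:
 h(c) = C1 - 49*c/18


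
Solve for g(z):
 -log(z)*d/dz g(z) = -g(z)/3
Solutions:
 g(z) = C1*exp(li(z)/3)


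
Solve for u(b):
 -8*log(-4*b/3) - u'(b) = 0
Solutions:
 u(b) = C1 - 8*b*log(-b) + 8*b*(-2*log(2) + 1 + log(3))


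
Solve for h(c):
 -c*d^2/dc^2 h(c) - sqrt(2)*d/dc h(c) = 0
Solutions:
 h(c) = C1 + C2*c^(1 - sqrt(2))


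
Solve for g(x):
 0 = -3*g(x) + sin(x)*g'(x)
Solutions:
 g(x) = C1*(cos(x) - 1)^(3/2)/(cos(x) + 1)^(3/2)


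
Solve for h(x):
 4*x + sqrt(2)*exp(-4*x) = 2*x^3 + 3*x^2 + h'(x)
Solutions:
 h(x) = C1 - x^4/2 - x^3 + 2*x^2 - sqrt(2)*exp(-4*x)/4
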